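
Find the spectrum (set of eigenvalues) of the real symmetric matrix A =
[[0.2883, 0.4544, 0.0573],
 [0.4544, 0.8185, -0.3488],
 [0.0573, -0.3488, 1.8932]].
sigma(A) ≈ {0, 1, 2}

A is real symmetric, so its spectrum consists of real eigenvalues. Expanding the characteristic polynomial of the displayed matrix gives
  det(λ I - A) = p(λ) = λ^3 + (-3)λ^2 + (2)λ + (0).
Solving p(λ) = 0 yields eigenvalues ≈ 0, 1, 2. (A is shown rounded to 4 decimals, so these recover the underlying integer eigenvalues to within that precision.)
Verification: the trace of A = 3 equals the sum of eigenvalues 3, and det(A) ≈ -0.0001 matches the eigenvalue product 0.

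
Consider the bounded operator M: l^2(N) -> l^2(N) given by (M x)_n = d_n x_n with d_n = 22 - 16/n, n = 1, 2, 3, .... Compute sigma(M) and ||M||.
sigma(M) = {22 - 16/n : n ≥ 1} ∪ {22}; ||M|| = 22

A bounded diagonal operator on l^2 with diagonal entries d_n has spectrum equal to the closure of {d_n : n ≥ 1}: every d_n is an eigenvalue (with eigenvector e_n), so {d_n} ⊂ sigma(M); the spectrum is closed, so its closure is too; and for lambda not in the closure, (M - lambda I) has bounded inverse (the diagonal entries 1/(d_n - lambda) are bounded). For our sequence d_n = 22 - 16/n, n = 1, 2, 3, ...:
  - {d_n} = {22 - 16/n : n ≥ 1}; the only limit point is 22
  - closure = {22 - 16/n : n ≥ 1} ∪ {22}
For the norm: a diagonal operator has ||M|| = sup_n |d_n|. Here d_n = 22 - 16/n increases monotonically from d_1 = 6 toward 22, with all terms in [6, 22); so sup_n |d_n| = 22 (the supremum is the limit, not attained). So ||M|| = 22.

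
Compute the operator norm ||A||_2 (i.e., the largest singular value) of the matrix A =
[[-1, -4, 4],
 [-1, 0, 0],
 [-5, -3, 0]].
||A||_2 ≈ 7.1328 (= sqrt(largest eigenvalue of A^T A))

||A||_2 = sigma_max(A) = sqrt(lambda_max(A^T A)). Form the symmetric matrix M = A^T A =
[[27, 19, -4],
 [19, 25, -16],
 [-4, -16, 16]].
Its characteristic polynomial (trace, sum of principal 2x2 minors, determinant of M give the coefficients) is
  p(λ) = det(λ I - M) = λ^3 - 68λ^2 + 874λ - 144.
No integer candidate from the rational root theorem (±divisors of 144) is a root, so the roots are irrational. The cubic discriminant is Δ = 834027168 > 0, so there are three distinct real roots. p(0) = -144 and p(1) = 663 have opposite signs, so a root lies in (0, 1); Newton's method refines it to λ ≈ 0.1669. p(16) = 528 and p(17) = -25 have opposite signs, so a root lies in (16, 17); Newton's method refines it to λ ≈ 16.9562. p(50) = -1444 and p(51) = 213 have opposite signs, so a root lies in (50, 51); Newton's method refines it to λ ≈ 50.8769. Check (Vieta): the three roots sum to 68, matching tr M = 68.
So the eigenvalues of A^T A are ≈ 0.1669, 16.9562, 50.8769 (all ≥ 0, as they must be for A^T A). The largest is λ_max ≈ 50.8769, hence ||A||_2 = sqrt(λ_max) ≈ 7.1328.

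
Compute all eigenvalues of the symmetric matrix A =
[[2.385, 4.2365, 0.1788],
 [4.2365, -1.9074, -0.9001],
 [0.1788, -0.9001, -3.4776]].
sigma(A) ≈ {-5, -3, 5}

A is real symmetric, so its spectrum consists of real eigenvalues. Expanding the characteristic polynomial of the displayed matrix gives
  det(λ I - A) = p(λ) = λ^3 + (3)λ^2 + (-25)λ + (-75).
Solving p(λ) = 0 yields eigenvalues ≈ -5, -3, 5. (A is shown rounded to 4 decimals, so these recover the underlying integer eigenvalues to within that precision.)
Verification: the trace of A = -3 equals the sum of eigenvalues -3, and det(A) ≈ 75.0009 matches the eigenvalue product 75.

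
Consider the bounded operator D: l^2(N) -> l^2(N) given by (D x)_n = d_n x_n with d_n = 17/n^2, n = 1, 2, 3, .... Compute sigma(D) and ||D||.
sigma(D) = {17/n^2 : n ≥ 1} ∪ {0}; ||D|| = 17

A bounded diagonal operator on l^2 with diagonal entries d_n has spectrum equal to the closure of {d_n : n ≥ 1}: every d_n is an eigenvalue (with eigenvector e_n), so {d_n} ⊂ sigma(D); the spectrum is closed, so its closure is too; and for lambda not in the closure, (D - lambda I) has bounded inverse (the diagonal entries 1/(d_n - lambda) are bounded). For our sequence d_n = 17/n^2, n = 1, 2, 3, ...:
  - {d_n} = {17/n^2 : n ≥ 1}; the only limit point is 0
  - closure = {17/n^2 : n ≥ 1} ∪ {0}
For the norm: a diagonal operator has ||D|| = sup_n |d_n|. Here d_n = 17/n^2 is positive and decreasing, so sup_n |d_n| = d_1 = 17. So ||D|| = 17.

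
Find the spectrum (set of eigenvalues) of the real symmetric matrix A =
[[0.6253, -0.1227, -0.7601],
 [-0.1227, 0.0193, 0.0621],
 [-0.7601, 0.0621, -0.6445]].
sigma(A) ≈ {-1, 0, 1}

A is real symmetric, so its spectrum consists of real eigenvalues. Expanding the characteristic polynomial of the displayed matrix gives
  det(λ I - A) = p(λ) = λ^3 + (0)λ^2 + (-1)λ + (0).
Solving p(λ) = 0 yields eigenvalues ≈ -1, 0, 1. (A is shown rounded to 4 decimals, so these recover the underlying integer eigenvalues to within that precision.)
Verification: the trace of A = 0 equals the sum of eigenvalues 0, and det(A) ≈ -0.0001 matches the eigenvalue product 0.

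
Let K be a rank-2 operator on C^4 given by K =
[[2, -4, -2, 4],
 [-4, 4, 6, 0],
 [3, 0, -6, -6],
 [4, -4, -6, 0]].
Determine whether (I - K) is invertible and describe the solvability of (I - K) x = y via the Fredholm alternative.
(I - K) is invertible (det(I - K) = -89 ≠ 0), so for every y in C^4 the equation (I - K) x = y has a unique solution.

K has rank 2 and factors as K = U V^T = u1 v1^T + u2 v2^T with u1 = (0, -2, 3, 2), v1 = (1, 0, -2, -2), u2 = (-2, 2, 0, -2), v2 = (-1, 2, 1, -2) (multiplying out reproduces the displayed K). The nonzero eigenvalues of U V^T coincide with those of the 2 x 2 matrix G = V^T U = [[v1·u1, v1·u2], [v2·u1, v2·u2]] = [[-10, 2], [-5, 10]], and by the Sylvester determinant identity det(I_4 - U V^T) = det(I_2 - V^T U) = det([[11, -2], [5, -9]]) = (11)(-9) - (-2)(5) = -89. (Direct check: I - K =
[[-1, 4, 2, -4],
 [4, -3, -6, 0],
 [-3, 0, 7, 6],
 [-4, 4, 6, 1]]
has determinant -89.) The finite-dimensional Fredholm alternative says: either (I - K) is invertible, or ker(I - K) ≠ {0} and then range(I - K) = ker((I - K)^*)^⊥, with dim ker(I - K) = dim ker((I - K)^*). Since det(I - K) ≠ 0, 1 is not an eigenvalue of K and ker(I - K) = {0}, so we are in the first case: for every y there is a unique x = (I - K)^(-1) y. (Explicitly, by the Woodbury identity, (I - U V^T)^(-1) = I + U (I_2 - G)^(-1) V^T.)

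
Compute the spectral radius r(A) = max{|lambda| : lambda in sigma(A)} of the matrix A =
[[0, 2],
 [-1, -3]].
r(A) = 2

The eigenvalues of A are the roots of its characteristic polynomial. With M = A (coefficients from the trace and determinant):
  p(λ) = det(λ I - M) = λ^2 + 3λ + 2.
For λ^2 + 3λ + 2 the discriminant is 1. It is a perfect square (1^2), so the roots are rational: λ = (-3 ± 1)/2 = -1, -2.
Thus the eigenvalues (to 4 decimals) are -1 (modulus 1); -2 (modulus 2). The spectral radius is the largest modulus: r(A) = 2. (Cross-check: r(A) ≤ ||A||_2 ≈ 3.7025; equality holds whenever A is normal, though it can also hold for some non-normal A.)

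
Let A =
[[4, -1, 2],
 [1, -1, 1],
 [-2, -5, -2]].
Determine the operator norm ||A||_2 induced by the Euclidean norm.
||A||_2 ≈ 6.0292 (= sqrt(largest eigenvalue of A^T A))

||A||_2 = sigma_max(A) = sqrt(lambda_max(A^T A)). Form the symmetric matrix M = A^T A =
[[21, 5, 13],
 [5, 27, 7],
 [13, 7, 9]].
Its characteristic polynomial (trace, sum of principal 2x2 minors, determinant of M give the coefficients) is
  p(λ) = det(λ I - M) = λ^3 - 57λ^2 + 756λ - 196.
No integer candidate from the rational root theorem (±divisors of 196) is a root, so the roots are irrational. The cubic discriminant is Δ = 134395632 > 0, so there are three distinct real roots. p(0) = -196 and p(1) = 504 have opposite signs, so a root lies in (0, 1); Newton's method refines it to λ ≈ 0.2645. p(20) = 124 and p(21) = -196 have opposite signs, so a root lies in (20, 21); Newton's method refines it to λ ≈ 20.3843. p(36) = -196 and p(37) = 396 have opposite signs, so a root lies in (36, 37); Newton's method refines it to λ ≈ 36.3512. Check (Vieta): the three roots sum to 57, matching tr M = 57.
So the eigenvalues of A^T A are ≈ 0.2645, 20.3843, 36.3512 (all ≥ 0, as they must be for A^T A). The largest is λ_max ≈ 36.3512, hence ||A||_2 = sqrt(λ_max) ≈ 6.0292.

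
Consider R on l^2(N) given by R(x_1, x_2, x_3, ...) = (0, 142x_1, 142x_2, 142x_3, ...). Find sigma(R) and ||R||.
sigma(R) = closed disk {z in C : |z| ≤ 142}; ||R|| = 142

Note R = 142·U where U is the unit right shift (U x)_k = x_{k-1} (with x_0 := 0); so ||R|| = 142||U|| and sigma(R) = 142·sigma(U). ||R x||^2 = sum_{k≥1} |142x_k|^2 = 20164||x||^2, so ||R|| = 142 and sigma(R) ⊂ {|z| ≤ 142}. For any |lambda| < 142, the equation (R - lambda I) x = 0 forces x_1 = 0, then 142x_k = lambda x_{k+1} ⇒ x = 0, so R has no eigenvalues. But (R - lambda I) is not surjective for |lambda| < 142: solving (R - lambda I) x = e_1 would require x_n proportional to (lambda/142)^(-n), which is not in l^2. So every |lambda| < 142 lies in the residual spectrum. The boundary |lambda| = 142 is in the approximate point spectrum (the spectrum is closed). Hence sigma(R) is the closed disk of radius 142.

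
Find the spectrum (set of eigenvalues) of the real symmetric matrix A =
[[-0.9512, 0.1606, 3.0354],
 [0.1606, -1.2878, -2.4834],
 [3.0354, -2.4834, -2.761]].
sigma(A) ≈ {-6, -1, 2}

A is real symmetric, so its spectrum consists of real eigenvalues. Expanding the characteristic polynomial of the displayed matrix gives
  det(λ I - A) = p(λ) = λ^3 + (5)λ^2 + (-8)λ + (-12).
Solving p(λ) = 0 yields eigenvalues ≈ -6, -1, 2. (A is shown rounded to 4 decimals, so these recover the underlying integer eigenvalues to within that precision.)
Verification: the trace of A = -5 equals the sum of eigenvalues -5, and det(A) ≈ 11.9995 matches the eigenvalue product 12.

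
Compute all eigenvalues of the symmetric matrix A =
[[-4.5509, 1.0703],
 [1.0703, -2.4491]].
sigma(A) ≈ {-5, -2}

A is real symmetric, so its spectrum consists of real eigenvalues. Expanding the characteristic polynomial of the displayed matrix gives
  det(λ I - A) = p(λ) = λ^2 + (7)λ + (10).
Solving p(λ) = 0 yields eigenvalues ≈ -5, -2. (A is shown rounded to 4 decimals, so these recover the underlying integer eigenvalues to within that precision.)
Verification: the trace of A = -7 equals the sum of eigenvalues -7, and det(A) ≈ 10.0001 matches the eigenvalue product 10.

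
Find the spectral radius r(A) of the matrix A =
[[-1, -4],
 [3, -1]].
r(A) = sqrt(13) ≈ 3.6056

The eigenvalues of A are the roots of its characteristic polynomial. With M = A (coefficients from the trace and determinant):
  p(λ) = det(λ I - M) = λ^2 + 2λ + 13.
For λ^2 + 2λ + 13 the discriminant is -48. It is negative, so the roots are the complex-conjugate pair λ = -1 ± (sqrt(48)/2) i ≈ -1 ± 3.4641i. For a conjugate pair the product of the roots equals the constant term, so |λ|^2 = 13 and |λ| = sqrt(13) ≈ 3.6056.
Thus the eigenvalues (to 4 decimals) are -1 ± 3.4641i (modulus 3.6056). The spectral radius is the largest modulus: r(A) = sqrt(13) ≈ 3.6056. (Cross-check: r(A) ≤ ||A||_2 ≈ 4.1401; equality holds whenever A is normal, though it can also hold for some non-normal A.)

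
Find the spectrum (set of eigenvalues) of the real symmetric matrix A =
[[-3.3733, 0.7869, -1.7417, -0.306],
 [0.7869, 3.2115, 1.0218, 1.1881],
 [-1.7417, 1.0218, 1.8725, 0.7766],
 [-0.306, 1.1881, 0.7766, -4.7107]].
sigma(A) ≈ {-5, -4, 2, 4}

A is real symmetric, so its spectrum consists of real eigenvalues. Expanding the characteristic polynomial of the displayed matrix gives
  det(λ I - A) = p(λ) = λ^4 + (3)λ^3 + (-26)λ^2 + (-48)λ + (160).
Solving p(λ) = 0 yields eigenvalues ≈ -5, -4, 2, 4. (A is shown rounded to 4 decimals, so these recover the underlying integer eigenvalues to within that precision.)
Verification: the trace of A = -3 equals the sum of eigenvalues -3, and det(A) ≈ 159.9997 matches the eigenvalue product 160.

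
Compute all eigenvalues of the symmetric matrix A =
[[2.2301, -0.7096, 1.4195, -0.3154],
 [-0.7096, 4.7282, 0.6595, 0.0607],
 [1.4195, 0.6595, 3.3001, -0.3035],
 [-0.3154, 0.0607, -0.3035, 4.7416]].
sigma(A) ≈ {1, 4, 5} (5 with multiplicity 2)

A is real symmetric, so its spectrum consists of real eigenvalues. Expanding the characteristic polynomial of the displayed matrix gives
  det(λ I - A) = p(λ) = λ^4 + (-15)λ^3 + (79)λ^2 + (-165)λ + (99.9985).
Solving p(λ) = 0 yields eigenvalues ≈ 1, 4, 5, 5. (A is shown rounded to 4 decimals, so these recover the underlying integer eigenvalues to within that precision.)
Verification: the trace of A = 15 equals the sum of eigenvalues 15, and det(A) ≈ 99.9985 matches the eigenvalue product 100.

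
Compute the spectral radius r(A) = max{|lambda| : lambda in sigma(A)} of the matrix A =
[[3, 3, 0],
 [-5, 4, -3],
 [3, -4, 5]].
r(A) = sqrt(18) ≈ 4.2426

The eigenvalues of A are the roots of its characteristic polynomial. With M = A (coefficients from the trace, the sum of principal 2x2 minors, and det A):
  p(λ) = det(λ I - M) = λ^3 - 12λ^2 + 50λ - 72.
By the rational root theorem any rational root is an integer divisor of 72. Testing λ = 4: p(4) = 64 - 192 + 200 - 72 = 0, so λ = 4 is a root. Dividing out (λ - 4) leaves p(λ) = (λ - 4)(λ^2 - 8λ + 18). For λ^2 - 8λ + 18 the discriminant is -8. It is negative, so the roots are the complex-conjugate pair λ = 4 ± (sqrt(8)/2) i ≈ 4 ± 1.4142i. For a conjugate pair the product of the roots equals the constant term, so |λ|^2 = 18 and |λ| = sqrt(18) ≈ 4.2426.
Thus the eigenvalues (to 4 decimals) are 4 ± 1.4142i (modulus 4.2426); 4 (modulus 4). The spectral radius is the largest modulus: r(A) = sqrt(18) ≈ 4.2426. (Cross-check: r(A) ≤ ||A||_2 ≈ 9.798; equality holds whenever A is normal, though it can also hold for some non-normal A.)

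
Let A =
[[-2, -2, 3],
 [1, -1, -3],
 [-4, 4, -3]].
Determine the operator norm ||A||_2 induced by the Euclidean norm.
||A||_2 ≈ 6.6679 (= sqrt(largest eigenvalue of A^T A))

||A||_2 = sigma_max(A) = sqrt(lambda_max(A^T A)). Form the symmetric matrix M = A^T A =
[[21, -13, 3],
 [-13, 21, -15],
 [3, -15, 27]].
Its characteristic polynomial (trace, sum of principal 2x2 minors, determinant of M give the coefficients) is
  p(λ) = det(λ I - M) = λ^3 - 69λ^2 + 1172λ - 3600.
No integer candidate from the rational root theorem (±divisors of 3600) is a root, so the roots are irrational. The cubic discriminant is Δ = 260068432 > 0, so there are three distinct real roots. p(3) = -678 and p(4) = 48 have opposite signs, so a root lies in (3, 4); Newton's method refines it to λ ≈ 3.9286. p(20) = 240 and p(21) = -156 have opposite signs, so a root lies in (20, 21); Newton's method refines it to λ ≈ 20.6105. p(44) = -432 and p(45) = 540 have opposite signs, so a root lies in (44, 45); Newton's method refines it to λ ≈ 44.4609. Check (Vieta): the three roots sum to 69, matching tr M = 69.
So the eigenvalues of A^T A are ≈ 3.9286, 20.6105, 44.4609 (all ≥ 0, as they must be for A^T A). The largest is λ_max ≈ 44.4609, hence ||A||_2 = sqrt(λ_max) ≈ 6.6679.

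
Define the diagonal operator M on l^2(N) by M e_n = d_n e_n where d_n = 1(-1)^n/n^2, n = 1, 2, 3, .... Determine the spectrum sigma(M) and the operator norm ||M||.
sigma(M) = {1(-1)^n/n^2 : n ≥ 1} ∪ {0}; ||M|| = 1

A bounded diagonal operator on l^2 with diagonal entries d_n has spectrum equal to the closure of {d_n : n ≥ 1}: every d_n is an eigenvalue (with eigenvector e_n), so {d_n} ⊂ sigma(M); the spectrum is closed, so its closure is too; and for lambda not in the closure, (M - lambda I) has bounded inverse (the diagonal entries 1/(d_n - lambda) are bounded). For our sequence d_n = 1(-1)^n/n^2, n = 1, 2, 3, ...:
  - {d_n} = {1(-1)^n/n^2 : n ≥ 1}; the only limit point is 0
  - closure = {1(-1)^n/n^2 : n ≥ 1} ∪ {0}
For the norm: a diagonal operator has ||M|| = sup_n |d_n|. Here |d_n| = 1/n^2 is decreasing, so sup_n |d_n| = |d_1| = 1. So ||M|| = 1.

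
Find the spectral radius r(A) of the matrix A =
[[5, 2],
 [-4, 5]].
r(A) = sqrt(33) ≈ 5.7446

The eigenvalues of A are the roots of its characteristic polynomial. With M = A (coefficients from the trace and determinant):
  p(λ) = det(λ I - M) = λ^2 - 10λ + 33.
For λ^2 - 10λ + 33 the discriminant is -32. It is negative, so the roots are the complex-conjugate pair λ = 5 ± (sqrt(32)/2) i ≈ 5 ± 2.8284i. For a conjugate pair the product of the roots equals the constant term, so |λ|^2 = 33 and |λ| = sqrt(33) ≈ 5.7446.
Thus the eigenvalues (to 4 decimals) are 5 ± 2.8284i (modulus 5.7446). The spectral radius is the largest modulus: r(A) = sqrt(33) ≈ 5.7446. (Cross-check: r(A) ≤ ||A||_2 ≈ 6.831; equality holds whenever A is normal, though it can also hold for some non-normal A.)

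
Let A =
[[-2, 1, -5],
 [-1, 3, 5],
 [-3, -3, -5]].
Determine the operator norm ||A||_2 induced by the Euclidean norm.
||A||_2 ≈ 9.4804 (= sqrt(largest eigenvalue of A^T A))

||A||_2 = sigma_max(A) = sqrt(lambda_max(A^T A)). Form the symmetric matrix M = A^T A =
[[14, 4, 20],
 [4, 19, 25],
 [20, 25, 75]].
Its characteristic polynomial (trace, sum of principal 2x2 minors, determinant of M give the coefficients) is
  p(λ) = det(λ I - M) = λ^3 - 108λ^2 + 1700λ - 6400.
No integer candidate from the rational root theorem (±divisors of 6400) is a root, so the roots are irrational. The cubic discriminant is Δ = 1853132800 > 0, so there are three distinct real roots. p(5) = -475 and p(6) = 128 have opposite signs, so a root lies in (5, 6); Newton's method refines it to λ ≈ 5.7601. p(12) = 176 and p(13) = -355 have opposite signs, so a root lies in (12, 13); Newton's method refines it to λ ≈ 12.3622. p(89) = -5599 and p(90) = 800 have opposite signs, so a root lies in (89, 90); Newton's method refines it to λ ≈ 89.8777. Check (Vieta): the three roots sum to 108, matching tr M = 108.
So the eigenvalues of A^T A are ≈ 5.7601, 12.3622, 89.8777 (all ≥ 0, as they must be for A^T A). The largest is λ_max ≈ 89.8777, hence ||A||_2 = sqrt(λ_max) ≈ 9.4804.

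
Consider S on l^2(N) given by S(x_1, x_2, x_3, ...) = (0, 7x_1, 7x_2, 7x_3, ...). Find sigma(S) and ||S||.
sigma(S) = closed disk {z in C : |z| ≤ 7}; ||S|| = 7

Note S = 7·U where U is the unit right shift (U x)_k = x_{k-1} (with x_0 := 0); so ||S|| = 7||U|| and sigma(S) = 7·sigma(U). ||S x||^2 = sum_{k≥1} |7x_k|^2 = 49||x||^2, so ||S|| = 7 and sigma(S) ⊂ {|z| ≤ 7}. For any |lambda| < 7, the equation (S - lambda I) x = 0 forces x_1 = 0, then 7x_k = lambda x_{k+1} ⇒ x = 0, so S has no eigenvalues. But (S - lambda I) is not surjective for |lambda| < 7: solving (S - lambda I) x = e_1 would require x_n proportional to (lambda/7)^(-n), which is not in l^2. So every |lambda| < 7 lies in the residual spectrum. The boundary |lambda| = 7 is in the approximate point spectrum (the spectrum is closed). Hence sigma(S) is the closed disk of radius 7.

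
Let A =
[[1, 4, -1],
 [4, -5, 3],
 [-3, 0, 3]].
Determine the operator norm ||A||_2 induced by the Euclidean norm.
||A||_2 ≈ 7.6707 (= sqrt(largest eigenvalue of A^T A))

||A||_2 = sigma_max(A) = sqrt(lambda_max(A^T A)). Form the symmetric matrix M = A^T A =
[[26, -16, 2],
 [-16, 41, -19],
 [2, -19, 19]].
Its characteristic polynomial (trace, sum of principal 2x2 minors, determinant of M give the coefficients) is
  p(λ) = det(λ I - M) = λ^3 - 86λ^2 + 1718λ - 7056.
No integer candidate from the rational root theorem (±divisors of 7056) is a root, so the roots are irrational. The cubic discriminant is Δ = 1015479344 > 0, so there are three distinct real roots. p(5) = -491 and p(6) = 372 have opposite signs, so a root lies in (5, 6); Newton's method refines it to λ ≈ 5.549. p(21) = 357 and p(22) = -236 have opposite signs, so a root lies in (21, 22); Newton's method refines it to λ ≈ 21.6106. p(58) = -1604 and p(59) = 319 have opposite signs, so a root lies in (58, 59); Newton's method refines it to λ ≈ 58.8404. Check (Vieta): the three roots sum to 86, matching tr M = 86.
So the eigenvalues of A^T A are ≈ 5.549, 21.6106, 58.8404 (all ≥ 0, as they must be for A^T A). The largest is λ_max ≈ 58.8404, hence ||A||_2 = sqrt(λ_max) ≈ 7.6707.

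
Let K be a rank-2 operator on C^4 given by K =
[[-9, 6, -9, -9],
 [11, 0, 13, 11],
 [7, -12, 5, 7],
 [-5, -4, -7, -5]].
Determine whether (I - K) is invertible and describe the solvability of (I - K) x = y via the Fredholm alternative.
(I - K) is invertible (det(I - K) = 186 ≠ 0), so for every y in C^4 the equation (I - K) x = y has a unique solution.

K has rank 2 and factors as K = U V^T = u1 v1^T + u2 v2^T with u1 = (0, -2, 2, 2), v1 = (-1, -3, -2, -1), u2 = (3, -3, -3, 1), v2 = (-3, 2, -3, -3) (multiplying out reproduces the displayed K). The nonzero eigenvalues of U V^T coincide with those of the 2 x 2 matrix G = V^T U = [[v1·u1, v1·u2], [v2·u1, v2·u2]] = [[0, 11], [-16, -9]], and by the Sylvester determinant identity det(I_4 - U V^T) = det(I_2 - V^T U) = det([[1, -11], [16, 10]]) = (1)(10) - (-11)(16) = 186. (Direct check: I - K =
[[10, -6, 9, 9],
 [-11, 1, -13, -11],
 [-7, 12, -4, -7],
 [5, 4, 7, 6]]
has determinant 186.) The finite-dimensional Fredholm alternative says: either (I - K) is invertible, or ker(I - K) ≠ {0} and then range(I - K) = ker((I - K)^*)^⊥, with dim ker(I - K) = dim ker((I - K)^*). Since det(I - K) ≠ 0, 1 is not an eigenvalue of K and ker(I - K) = {0}, so we are in the first case: for every y there is a unique x = (I - K)^(-1) y. (Explicitly, by the Woodbury identity, (I - U V^T)^(-1) = I + U (I_2 - G)^(-1) V^T.)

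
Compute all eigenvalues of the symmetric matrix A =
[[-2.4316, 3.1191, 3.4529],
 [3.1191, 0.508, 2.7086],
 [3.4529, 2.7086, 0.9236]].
sigma(A) ≈ {-5, -2, 6}

A is real symmetric, so its spectrum consists of real eigenvalues. Expanding the characteristic polynomial of the displayed matrix gives
  det(λ I - A) = p(λ) = λ^3 + (1)λ^2 + (-32)λ + (-60).
Solving p(λ) = 0 yields eigenvalues ≈ -5, -2, 6. (A is shown rounded to 4 decimals, so these recover the underlying integer eigenvalues to within that precision.)
Verification: the trace of A = -1 equals the sum of eigenvalues -1, and det(A) ≈ 59.9994 matches the eigenvalue product 60.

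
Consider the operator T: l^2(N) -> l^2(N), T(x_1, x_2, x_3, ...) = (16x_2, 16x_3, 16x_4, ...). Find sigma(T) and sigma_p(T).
sigma(T) = closed disk {z in C : |z| ≤ 16}; sigma_p(T) = open disk {z in C : |z| < 16}

Note T = 16·V where V is the unit left shift (V x)_k = x_{k+1}; so sigma(T) = 16·sigma(V) and ||T|| = 16||V||. ||T x||^2 = 256sum_{k≥2} |x_k|^2 ≤ 256||x||^2, with equality on {x : x_1 = 0}, so ||T|| = 16. For any lambda with |lambda| < 16, set r = lambda/16 (|r| < 1); the vector x = (1, r, r^2, ...) is in l^2 and satisfies T x = 16(r, r^2, ...) = lambda x, so lambda is an eigenvalue. On the boundary |lambda| = 16 the geometric series diverges, so no l^2 eigenvector exists, but these lambda lie in the approximate point spectrum. Hence sigma(T) is the closed disk of radius 16 and sigma_p(T) is the open disk.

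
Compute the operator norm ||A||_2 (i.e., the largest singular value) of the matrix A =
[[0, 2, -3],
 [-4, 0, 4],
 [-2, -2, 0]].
||A||_2 ≈ 6.3469 (= sqrt(largest eigenvalue of A^T A))

||A||_2 = sigma_max(A) = sqrt(lambda_max(A^T A)). Form the symmetric matrix M = A^T A =
[[20, 4, -16],
 [4, 8, -6],
 [-16, -6, 25]].
Its characteristic polynomial (trace, sum of principal 2x2 minors, determinant of M give the coefficients) is
  p(λ) = det(λ I - M) = λ^3 - 53λ^2 + 552λ - 1600.
No integer candidate from the rational root theorem (±divisors of 1600) is a root, so the roots are irrational. The cubic discriminant is Δ = 3767104 > 0, so there are three distinct real roots. p(5) = -40 and p(6) = 20 have opposite signs, so a root lies in (5, 6); Newton's method refines it to λ ≈ 5.5148. p(7) = 10 and p(8) = -64 have opposite signs, so a root lies in (7, 8); Newton's method refines it to λ ≈ 7.2023. p(40) = -320 and p(41) = 860 have opposite signs, so a root lies in (40, 41); Newton's method refines it to λ ≈ 40.2829. Check (Vieta): the three roots sum to 53, matching tr M = 53.
So the eigenvalues of A^T A are ≈ 5.5148, 7.2023, 40.2829 (all ≥ 0, as they must be for A^T A). The largest is λ_max ≈ 40.2829, hence ||A||_2 = sqrt(λ_max) ≈ 6.3469.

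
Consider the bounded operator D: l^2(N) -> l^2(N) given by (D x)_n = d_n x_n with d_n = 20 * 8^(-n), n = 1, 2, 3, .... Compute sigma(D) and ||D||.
sigma(D) = {20 * 8^(-n) : n ≥ 1} ∪ {0}; ||D|| = 5/2

A bounded diagonal operator on l^2 with diagonal entries d_n has spectrum equal to the closure of {d_n : n ≥ 1}: every d_n is an eigenvalue (with eigenvector e_n), so {d_n} ⊂ sigma(D); the spectrum is closed, so its closure is too; and for lambda not in the closure, (D - lambda I) has bounded inverse (the diagonal entries 1/(d_n - lambda) are bounded). For our sequence d_n = 20 * 8^(-n), n = 1, 2, 3, ...:
  - {d_n} = {20 * 8^(-n) : n ≥ 1}; the only limit point is 0
  - closure = {20 * 8^(-n) : n ≥ 1} ∪ {0}
For the norm: a diagonal operator has ||D|| = sup_n |d_n|. Here d_n = 20 * 8^(-n) is positive and decreasing, so sup_n |d_n| = d_1 = 20/8 = 5/2. So ||D|| = 5/2.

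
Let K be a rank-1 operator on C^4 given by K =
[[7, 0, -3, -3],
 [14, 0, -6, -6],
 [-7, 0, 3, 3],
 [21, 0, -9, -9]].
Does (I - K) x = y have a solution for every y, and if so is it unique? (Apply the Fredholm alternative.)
(I - K) is singular (det(I - K) = 0, i.e. 1 ∈ sigma(K)). (I - K) x = y is solvable iff y ⊥ ker((I - K)^*) = span{(7, 0, -3, -3)}, i.e. iff 7y_1 - 3y_3 - 3y_4 = 0. When solvable, the solutions are x = y + c·(1, 2, -1, 3), c arbitrary (ker(I - K) = span{(1, 2, -1, 3)}, dimension 1).

K has rank 1, so it is an outer product K = u v^T: every row of K is a multiple of one row vector. Reading off the entries, u = (1, 2, -1, 3) and v = (7, 0, -3, -3) (row i of K equals u_i·v^T). A rank-one matrix u v^T satisfies K u = u (v·u) and kills the (3)-dimensional subspace v^⊥, so its characteristic polynomial is lambda^3 (lambda - v·u) with v·u = tr K = 1. Hence the eigenvalues of I - K are 1 (multiplicity 3) and 1 - (1) = 0, so det(I - K) = 0. (Direct check: I - K =
[[-6, 0, 3, 3],
 [-14, 1, 6, 6],
 [7, 0, -2, -3],
 [-21, 0, 9, 10]]
has determinant 0.) So 1 is an eigenvalue of K and (I - K) is not invertible. The finite-dimensional Fredholm alternative says: either (I - K) is invertible, or ker(I - K) ≠ {0} and then range(I - K) = ker((I - K)^*)^⊥, with dim ker(I - K) = dim ker((I - K)^*). We are in the second case, so we need both kernels. Kernel of I - K: (I - K) u = u - u (v·u) = u - u = 0, so ker(I - K) = span{u} = span{(1, 2, -1, 3)} (it is exactly 1-dimensional because rank(I - K) = 3). Kernel of the adjoint: K is real, so (I - K)^* = I - K^T = I - v u^T, and (I - v u^T) v = v - v (u·v) = 0; hence ker((I - K)^*) = span{v} = span{(7, 0, -3, -3)}. Therefore (I - K) x = y is solvable iff <y, v> = 0, i.e. iff 7y_1 - 3y_3 - 3y_4 = 0. When this holds, K y = u (v·y) = 0, so (I - K) y = y and x = y is a particular solution; the full solution set is the line x = y + c·u = y + c·(1, 2, -1, 3), c ∈ C.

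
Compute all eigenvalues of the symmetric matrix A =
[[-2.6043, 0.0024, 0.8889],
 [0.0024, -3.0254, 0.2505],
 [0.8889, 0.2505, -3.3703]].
sigma(A) ≈ {-4, -3, -2}

A is real symmetric, so its spectrum consists of real eigenvalues. Expanding the characteristic polynomial of the displayed matrix gives
  det(λ I - A) = p(λ) = λ^3 + (9)λ^2 + (26)λ + (24).
Solving p(λ) = 0 yields eigenvalues ≈ -4, -3, -2. (A is shown rounded to 4 decimals, so these recover the underlying integer eigenvalues to within that precision.)
Verification: the trace of A = -9 equals the sum of eigenvalues -9, and det(A) ≈ -23.9998 matches the eigenvalue product -24.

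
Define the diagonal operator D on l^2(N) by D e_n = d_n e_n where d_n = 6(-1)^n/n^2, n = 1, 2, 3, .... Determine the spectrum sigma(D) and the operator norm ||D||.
sigma(D) = {6(-1)^n/n^2 : n ≥ 1} ∪ {0}; ||D|| = 6

A bounded diagonal operator on l^2 with diagonal entries d_n has spectrum equal to the closure of {d_n : n ≥ 1}: every d_n is an eigenvalue (with eigenvector e_n), so {d_n} ⊂ sigma(D); the spectrum is closed, so its closure is too; and for lambda not in the closure, (D - lambda I) has bounded inverse (the diagonal entries 1/(d_n - lambda) are bounded). For our sequence d_n = 6(-1)^n/n^2, n = 1, 2, 3, ...:
  - {d_n} = {6(-1)^n/n^2 : n ≥ 1}; the only limit point is 0
  - closure = {6(-1)^n/n^2 : n ≥ 1} ∪ {0}
For the norm: a diagonal operator has ||D|| = sup_n |d_n|. Here |d_n| = 6/n^2 is decreasing, so sup_n |d_n| = |d_1| = 6. So ||D|| = 6.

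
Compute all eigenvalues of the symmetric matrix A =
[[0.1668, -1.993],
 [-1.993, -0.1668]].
sigma(A) ≈ {-2, 2}

A is real symmetric, so its spectrum consists of real eigenvalues. Expanding the characteristic polynomial of the displayed matrix gives
  det(λ I - A) = p(λ) = λ^2 + (0)λ + (-4).
Solving p(λ) = 0 yields eigenvalues ≈ -2, 2. (A is shown rounded to 4 decimals, so these recover the underlying integer eigenvalues to within that precision.)
Verification: the trace of A = 0 equals the sum of eigenvalues 0, and det(A) ≈ -3.9999 matches the eigenvalue product -4.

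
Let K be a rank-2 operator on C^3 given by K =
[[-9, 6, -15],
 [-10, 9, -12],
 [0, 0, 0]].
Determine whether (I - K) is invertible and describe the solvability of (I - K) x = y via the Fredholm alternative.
(I - K) is invertible (det(I - K) = -20 ≠ 0), so for every y in C^3 the equation (I - K) x = y has a unique solution.

K has rank 2 and factors as K = U V^T = u1 v1^T + u2 v2^T with u1 = (-2, -3, 0), v1 = (3, -3, 3), u2 = (3, 1, 0), v2 = (-1, 0, -3) (multiplying out reproduces the displayed K). The nonzero eigenvalues of U V^T coincide with those of the 2 x 2 matrix G = V^T U = [[v1·u1, v1·u2], [v2·u1, v2·u2]] = [[3, 6], [2, -3]], and by the Sylvester determinant identity det(I_3 - U V^T) = det(I_2 - V^T U) = det([[-2, -6], [-2, 4]]) = (-2)(4) - (-6)(-2) = -20. (Direct check: I - K =
[[10, -6, 15],
 [10, -8, 12],
 [0, 0, 1]]
has determinant -20.) The finite-dimensional Fredholm alternative says: either (I - K) is invertible, or ker(I - K) ≠ {0} and then range(I - K) = ker((I - K)^*)^⊥, with dim ker(I - K) = dim ker((I - K)^*). Since det(I - K) ≠ 0, 1 is not an eigenvalue of K and ker(I - K) = {0}, so we are in the first case: for every y there is a unique x = (I - K)^(-1) y. (Explicitly, by the Woodbury identity, (I - U V^T)^(-1) = I + U (I_2 - G)^(-1) V^T.)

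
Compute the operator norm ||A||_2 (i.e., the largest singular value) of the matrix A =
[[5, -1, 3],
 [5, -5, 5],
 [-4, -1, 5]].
||A||_2 ≈ 10.2403 (= sqrt(largest eigenvalue of A^T A))

||A||_2 = sigma_max(A) = sqrt(lambda_max(A^T A)). Form the symmetric matrix M = A^T A =
[[66, -26, 20],
 [-26, 27, -33],
 [20, -33, 59]].
Its characteristic polynomial (trace, sum of principal 2x2 minors, determinant of M give the coefficients) is
  p(λ) = det(λ I - M) = λ^3 - 152λ^2 + 5104λ - 16900.
No integer candidate from the rational root theorem (±divisors of 16900) is a root, so the roots are irrational. The cubic discriminant is Δ = 60915696208 > 0, so there are three distinct real roots. p(3) = -2929 and p(4) = 1148 have opposite signs, so a root lies in (3, 4); Newton's method refines it to λ ≈ 3.7113. p(43) = 1031 and p(44) = -1412 have opposite signs, so a root lies in (43, 44); Newton's method refines it to λ ≈ 43.4242. p(104) = -5252 and p(105) = 845 have opposite signs, so a root lies in (104, 105); Newton's method refines it to λ ≈ 104.8645. Check (Vieta): the three roots sum to 152, matching tr M = 152.
So the eigenvalues of A^T A are ≈ 3.7113, 43.4242, 104.8645 (all ≥ 0, as they must be for A^T A). The largest is λ_max ≈ 104.8645, hence ||A||_2 = sqrt(λ_max) ≈ 10.2403.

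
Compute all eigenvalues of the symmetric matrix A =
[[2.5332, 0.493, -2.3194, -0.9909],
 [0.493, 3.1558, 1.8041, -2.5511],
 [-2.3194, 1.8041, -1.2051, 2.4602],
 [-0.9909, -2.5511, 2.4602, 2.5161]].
sigma(A) ≈ {-4, 1, 4, 6}

A is real symmetric, so its spectrum consists of real eigenvalues. Expanding the characteristic polynomial of the displayed matrix gives
  det(λ I - A) = p(λ) = λ^4 + (-7)λ^3 + (-10)λ^2 + (111.9977)λ + (-95.9951).
Solving p(λ) = 0 yields eigenvalues ≈ -4, 1, 4, 6. (A is shown rounded to 4 decimals, so these recover the underlying integer eigenvalues to within that precision.)
Verification: the trace of A = 7 equals the sum of eigenvalues 7, and det(A) ≈ -95.9951 matches the eigenvalue product -96.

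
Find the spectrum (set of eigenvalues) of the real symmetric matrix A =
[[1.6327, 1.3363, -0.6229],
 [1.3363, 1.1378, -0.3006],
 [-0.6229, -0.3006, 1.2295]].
sigma(A) ≈ {0, 1, 3}

A is real symmetric, so its spectrum consists of real eigenvalues. Expanding the characteristic polynomial of the displayed matrix gives
  det(λ I - A) = p(λ) = λ^3 + (-4)λ^2 + (3)λ + (0).
Solving p(λ) = 0 yields eigenvalues ≈ 0, 1, 3. (A is shown rounded to 4 decimals, so these recover the underlying integer eigenvalues to within that precision.)
Verification: the trace of A = 4 equals the sum of eigenvalues 4, and det(A) ≈ -0.0001 matches the eigenvalue product 0.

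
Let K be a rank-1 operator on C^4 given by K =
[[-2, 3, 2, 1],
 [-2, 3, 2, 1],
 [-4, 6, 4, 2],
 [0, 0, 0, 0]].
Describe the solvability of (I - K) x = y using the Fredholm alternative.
(I - K) is invertible (det(I - K) = -4 ≠ 0), so for every y in C^4 the equation (I - K) x = y has a unique solution.

K has rank 1, so it is an outer product K = u v^T: every row of K is a multiple of one row vector. Reading off the entries, u = (-1, -1, -2, 0) and v = (2, -3, -2, -1) (row i of K equals u_i·v^T). A rank-one matrix u v^T satisfies K u = u (v·u) and kills the (3)-dimensional subspace v^⊥, so its characteristic polynomial is lambda^3 (lambda - v·u) with v·u = tr K = 5. Hence the eigenvalues of I - K are 1 (multiplicity 3) and 1 - (5) = -4, so det(I - K) = -4. (Direct check: I - K =
[[3, -3, -2, -1],
 [2, -2, -2, -1],
 [4, -6, -3, -2],
 [0, 0, 0, 1]]
has determinant -4.) The finite-dimensional Fredholm alternative says: either (I - K) is invertible, or ker(I - K) ≠ {0} and then range(I - K) = ker((I - K)^*)^⊥, with dim ker(I - K) = dim ker((I - K)^*). Since det(I - K) ≠ 0, 1 is not an eigenvalue of K and ker(I - K) = {0}, so we are in the first case: for every y there is a unique x = (I - K)^(-1) y. Explicitly, by the Sherman–Morrison formula, (I - u v^T)^(-1) = I + u v^T/(1 - v·u), i.e. (I - K)^(-1) = I + K/(-4).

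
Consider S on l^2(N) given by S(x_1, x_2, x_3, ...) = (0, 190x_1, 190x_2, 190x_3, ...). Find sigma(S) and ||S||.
sigma(S) = closed disk {z in C : |z| ≤ 190}; ||S|| = 190

Note S = 190·U where U is the unit right shift (U x)_k = x_{k-1} (with x_0 := 0); so ||S|| = 190||U|| and sigma(S) = 190·sigma(U). ||S x||^2 = sum_{k≥1} |190x_k|^2 = 36100||x||^2, so ||S|| = 190 and sigma(S) ⊂ {|z| ≤ 190}. For any |lambda| < 190, the equation (S - lambda I) x = 0 forces x_1 = 0, then 190x_k = lambda x_{k+1} ⇒ x = 0, so S has no eigenvalues. But (S - lambda I) is not surjective for |lambda| < 190: solving (S - lambda I) x = e_1 would require x_n proportional to (lambda/190)^(-n), which is not in l^2. So every |lambda| < 190 lies in the residual spectrum. The boundary |lambda| = 190 is in the approximate point spectrum (the spectrum is closed). Hence sigma(S) is the closed disk of radius 190.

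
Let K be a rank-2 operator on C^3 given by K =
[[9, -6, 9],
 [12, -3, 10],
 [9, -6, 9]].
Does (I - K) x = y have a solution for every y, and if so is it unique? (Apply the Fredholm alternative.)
(I - K) is invertible (det(I - K) = 64 ≠ 0), so for every y in C^3 the equation (I - K) x = y has a unique solution.

K has rank 2 and factors as K = U V^T = u1 v1^T + u2 v2^T with u1 = (-3, -3, -3), v1 = (-3, 2, -3), u2 = (0, -1, 0), v2 = (-3, -3, -1) (multiplying out reproduces the displayed K). The nonzero eigenvalues of U V^T coincide with those of the 2 x 2 matrix G = V^T U = [[v1·u1, v1·u2], [v2·u1, v2·u2]] = [[12, -2], [21, 3]], and by the Sylvester determinant identity det(I_3 - U V^T) = det(I_2 - V^T U) = det([[-11, 2], [-21, -2]]) = (-11)(-2) - (2)(-21) = 64. (Direct check: I - K =
[[-8, 6, -9],
 [-12, 4, -10],
 [-9, 6, -8]]
has determinant 64.) The finite-dimensional Fredholm alternative says: either (I - K) is invertible, or ker(I - K) ≠ {0} and then range(I - K) = ker((I - K)^*)^⊥, with dim ker(I - K) = dim ker((I - K)^*). Since det(I - K) ≠ 0, 1 is not an eigenvalue of K and ker(I - K) = {0}, so we are in the first case: for every y there is a unique x = (I - K)^(-1) y. (Explicitly, by the Woodbury identity, (I - U V^T)^(-1) = I + U (I_2 - G)^(-1) V^T.)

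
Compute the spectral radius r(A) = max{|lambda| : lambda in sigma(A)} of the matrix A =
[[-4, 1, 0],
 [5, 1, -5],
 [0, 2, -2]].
r(A) ≈ 4.5272

The eigenvalues of A are the roots of its characteristic polynomial. With M = A (coefficients from the trace, the sum of principal 2x2 minors, and det A):
  p(λ) = det(λ I - M) = λ^3 + 5λ^2 + 7λ + 22.
No integer candidate from the rational root theorem (±divisors of 22) is a root, so the roots are irrational. The cubic discriminant is Δ = -10355 < 0, so there is one real root and a complex-conjugate pair. p(-5) = -13 and p(-4) = 10 have opposite signs, so a root lies in (-5, -4); Newton's method refines it to λ ≈ -4.5272. Dividing out (λ - (-4.5272)) leaves approximately λ^2 + 0.4728λ + 4.8595. For λ^2 + 0.4728λ + 4.8595 the discriminant is -19.2145. It is negative, so the remaining roots are the complex-conjugate pair λ ≈ -0.2364 ± 2.1917i. Their product equals the constant term, so |λ|^2 ≈ 4.8595 and |λ| ≈ 2.2044.
Thus the eigenvalues (to 4 decimals) are -4.5272 (modulus 4.5272); -0.2364 ± 2.1917i (modulus 2.2044). The spectral radius is the largest modulus: r(A) ≈ 4.5272. (Cross-check: r(A) ≤ ||A||_2 ≈ 7.839; equality holds whenever A is normal, though it can also hold for some non-normal A.)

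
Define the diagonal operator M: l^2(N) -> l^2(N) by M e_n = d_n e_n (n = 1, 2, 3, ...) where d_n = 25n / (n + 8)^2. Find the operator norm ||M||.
||M|| = 25/32 (attained at n = 8)

For M diagonal, ||M|| = sup_n |d_n|. Treat f(x) = 25x / (x + 8)^2 for real x > 0. By the quotient rule, f'(x) = 25(8 - x)/(x + 8)^3, which is positive for x < 8 and negative for x > 8. So f has a unique maximum at x = 8, and since 8 is a positive integer, the supremum over n ≥ 1 is attained at n = 8: d_8 = 25·8/(8 + 8)^2 = 25·8/256 = 25/32. Hence ||M|| = 25/32.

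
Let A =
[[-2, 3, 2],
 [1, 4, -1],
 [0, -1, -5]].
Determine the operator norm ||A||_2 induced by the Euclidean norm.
||A||_2 ≈ 6.0125 (= sqrt(largest eigenvalue of A^T A))

||A||_2 = sigma_max(A) = sqrt(lambda_max(A^T A)). Form the symmetric matrix M = A^T A =
[[5, -2, -5],
 [-2, 26, 7],
 [-5, 7, 30]].
Its characteristic polynomial (trace, sum of principal 2x2 minors, determinant of M give the coefficients) is
  p(λ) = det(λ I - M) = λ^3 - 61λ^2 + 982λ - 3025.
No integer candidate from the rational root theorem (±divisors of 3025) is a root, so the roots are irrational. The cubic discriminant is Δ = 68511857 > 0, so there are three distinct real roots. p(4) = -9 and p(5) = 485 have opposite signs, so a root lies in (4, 5); Newton's method refines it to λ ≈ 4.0166. p(20) = 215 and p(21) = -43 have opposite signs, so a root lies in (20, 21); Newton's method refines it to λ ≈ 20.8329. p(36) = -73 and p(37) = 453 have opposite signs, so a root lies in (36, 37); Newton's method refines it to λ ≈ 36.1505. Check (Vieta): the three roots sum to 61, matching tr M = 61.
So the eigenvalues of A^T A are ≈ 4.0166, 20.8329, 36.1505 (all ≥ 0, as they must be for A^T A). The largest is λ_max ≈ 36.1505, hence ||A||_2 = sqrt(λ_max) ≈ 6.0125.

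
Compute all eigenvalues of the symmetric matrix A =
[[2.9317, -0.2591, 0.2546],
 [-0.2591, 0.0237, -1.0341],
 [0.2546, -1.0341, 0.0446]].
sigma(A) ≈ {-1, 1, 3}

A is real symmetric, so its spectrum consists of real eigenvalues. Expanding the characteristic polynomial of the displayed matrix gives
  det(λ I - A) = p(λ) = λ^3 + (-3)λ^2 + (-1)λ + (3).
Solving p(λ) = 0 yields eigenvalues ≈ -1, 1, 3. (A is shown rounded to 4 decimals, so these recover the underlying integer eigenvalues to within that precision.)
Verification: the trace of A = 3 equals the sum of eigenvalues 3, and det(A) ≈ -3.0000 matches the eigenvalue product -3.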